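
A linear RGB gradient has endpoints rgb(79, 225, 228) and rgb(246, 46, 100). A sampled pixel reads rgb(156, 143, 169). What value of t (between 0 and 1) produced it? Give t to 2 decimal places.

Invert the lerp on the G channel (largest span, 179): t = (143 − 225) / (46 − 225) = -82/-179 = 0.4581.
Check on R: (156 − 79)/(246 − 79) = 0.4611 ✓

0.46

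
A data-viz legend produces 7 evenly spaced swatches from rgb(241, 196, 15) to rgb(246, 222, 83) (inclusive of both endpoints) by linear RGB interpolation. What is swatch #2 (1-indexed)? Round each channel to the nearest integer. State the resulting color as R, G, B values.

With 7 swatches and endpoints inclusive, swatch 2 sits at t = (2 − 1)/(7 − 1) = 1/6 ≈ 0.1667.
R = 241 + 0.1667 × (246 − 241) = 241.833 → 242
G = 196 + 0.1667 × (222 − 196) = 200.334 → 200
B = 15 + 0.1667 × (83 − 15) = 26.336 → 26

(242, 200, 26)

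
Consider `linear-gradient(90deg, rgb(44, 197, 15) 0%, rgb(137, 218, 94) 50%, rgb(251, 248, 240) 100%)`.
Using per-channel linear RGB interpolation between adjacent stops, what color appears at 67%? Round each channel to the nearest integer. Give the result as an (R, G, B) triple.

(176, 228, 144)

67% lies between the 50% and 100% stops, so the local fraction is t = (67 − 50)/(100 − 50) = 17/50 ≈ 0.34.
R = 137 + 0.34 × (251 − 137) = 175.76 → 176
G = 218 + 0.34 × (248 − 218) = 228.2 → 228
B = 94 + 0.34 × (240 − 94) = 143.64 → 144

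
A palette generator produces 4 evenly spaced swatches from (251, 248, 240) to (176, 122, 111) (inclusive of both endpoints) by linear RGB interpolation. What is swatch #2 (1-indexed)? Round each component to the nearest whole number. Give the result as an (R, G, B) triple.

With 4 swatches and endpoints inclusive, swatch 2 sits at t = (2 − 1)/(4 − 1) = 1/3 ≈ 0.3333.
R = 251 + 0.3333 × (176 − 251) = 226.002 → 226
G = 248 + 0.3333 × (122 − 248) = 206.004 → 206
B = 240 + 0.3333 × (111 − 240) = 197.004 → 197

(226, 206, 197)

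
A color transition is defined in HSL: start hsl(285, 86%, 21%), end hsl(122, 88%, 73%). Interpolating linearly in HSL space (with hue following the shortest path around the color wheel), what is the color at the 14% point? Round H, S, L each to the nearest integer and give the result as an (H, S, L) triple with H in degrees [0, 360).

Hue arc: Δh = 122 − 285 = -163° (|Δh| ≤ 180, already the shorter path).
H = 285 + 0.14 × (-163) = 262.18 → 262°
S = 86 + 0.14 × (88 − 86) = 86.28 → 86%
L = 21 + 0.14 × (73 − 21) = 28.28 → 28%

(262, 86, 28)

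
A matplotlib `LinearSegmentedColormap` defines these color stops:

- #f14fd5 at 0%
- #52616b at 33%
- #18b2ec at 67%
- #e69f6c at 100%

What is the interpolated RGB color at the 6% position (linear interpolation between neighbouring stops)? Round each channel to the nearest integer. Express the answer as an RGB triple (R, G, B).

6% lies between the 0% and 33% stops, so the local fraction is t = (6 − 0)/(33 − 0) = 6/33 ≈ 0.1818.
#f14fd5 → (241, 79, 213); #52616b → (82, 97, 107).
R = 241 + 0.1818 × (82 − 241) = 212.094 → 212
G = 79 + 0.1818 × (97 − 79) = 82.272 → 82
B = 213 + 0.1818 × (107 − 213) = 193.729 → 194

(212, 82, 194)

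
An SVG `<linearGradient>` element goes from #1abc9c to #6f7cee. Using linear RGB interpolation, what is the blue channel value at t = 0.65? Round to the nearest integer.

B₁ = 156 (from #1abc9c), B₂ = 238 (from #6f7cee).
B = 156 + 0.65 × (238 − 156) = 209.3 → 209

209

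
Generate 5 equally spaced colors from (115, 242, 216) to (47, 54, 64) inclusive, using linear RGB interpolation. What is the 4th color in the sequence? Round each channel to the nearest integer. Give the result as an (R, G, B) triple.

With 5 swatches and endpoints inclusive, swatch 4 sits at t = (4 − 1)/(5 − 1) = 3/4 ≈ 0.75.
R = 115 + 0.75 × (47 − 115) = 64 → 64
G = 242 + 0.75 × (54 − 242) = 101 → 101
B = 216 + 0.75 × (64 − 216) = 102 → 102

(64, 101, 102)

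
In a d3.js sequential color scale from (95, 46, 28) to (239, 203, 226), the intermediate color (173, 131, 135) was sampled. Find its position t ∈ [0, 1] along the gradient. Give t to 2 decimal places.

Invert the lerp on the B channel (largest span, 198): t = (135 − 28) / (226 − 28) = 107/198 = 0.5404.
Check on R: (173 − 95)/(239 − 95) = 0.5417 ✓

0.54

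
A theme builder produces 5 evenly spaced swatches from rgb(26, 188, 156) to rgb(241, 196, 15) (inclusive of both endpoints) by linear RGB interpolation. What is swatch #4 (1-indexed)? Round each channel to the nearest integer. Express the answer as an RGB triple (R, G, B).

With 5 swatches and endpoints inclusive, swatch 4 sits at t = (4 − 1)/(5 − 1) = 3/4 ≈ 0.75.
R = 26 + 0.75 × (241 − 26) = 187.25 → 187
G = 188 + 0.75 × (196 − 188) = 194 → 194
B = 156 + 0.75 × (15 − 156) = 50.25 → 50

(187, 194, 50)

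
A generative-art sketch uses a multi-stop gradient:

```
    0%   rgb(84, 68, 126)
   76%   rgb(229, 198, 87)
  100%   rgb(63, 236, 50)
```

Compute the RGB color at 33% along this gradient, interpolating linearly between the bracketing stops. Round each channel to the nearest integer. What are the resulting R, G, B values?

(147, 124, 109)

33% lies between the 0% and 76% stops, so the local fraction is t = (33 − 0)/(76 − 0) = 33/76 ≈ 0.4342.
R = 84 + 0.4342 × (229 − 84) = 146.959 → 147
G = 68 + 0.4342 × (198 − 68) = 124.446 → 124
B = 126 + 0.4342 × (87 − 126) = 109.066 → 109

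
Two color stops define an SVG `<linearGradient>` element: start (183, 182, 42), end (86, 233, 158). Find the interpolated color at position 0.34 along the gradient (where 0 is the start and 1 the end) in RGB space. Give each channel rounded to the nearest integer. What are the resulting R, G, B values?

R = 183 + 0.34 × (86 − 183) = 183 + 0.34 × -97 = 150.02 → 150
G = 182 + 0.34 × (233 − 182) = 182 + 0.34 × 51 = 199.34 → 199
B = 42 + 0.34 × (158 − 42) = 42 + 0.34 × 116 = 81.44 → 81

(150, 199, 81)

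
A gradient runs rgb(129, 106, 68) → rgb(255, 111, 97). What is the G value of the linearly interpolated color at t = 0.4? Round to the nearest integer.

108

G = 106 + 0.4 × (111 − 106) = 108 → 108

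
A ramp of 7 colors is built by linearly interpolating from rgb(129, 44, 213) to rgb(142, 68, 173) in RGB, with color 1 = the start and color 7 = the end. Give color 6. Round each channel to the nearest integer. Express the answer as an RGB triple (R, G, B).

With 7 swatches and endpoints inclusive, swatch 6 sits at t = (6 − 1)/(7 − 1) = 5/6 ≈ 0.8333.
R = 129 + 0.8333 × (142 − 129) = 139.833 → 140
G = 44 + 0.8333 × (68 − 44) = 63.999 → 64
B = 213 + 0.8333 × (173 − 213) = 179.668 → 180

(140, 64, 180)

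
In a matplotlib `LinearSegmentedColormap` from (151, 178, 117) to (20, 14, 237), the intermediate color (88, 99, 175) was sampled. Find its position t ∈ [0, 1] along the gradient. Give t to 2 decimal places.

0.48

Invert the lerp on the G channel (largest span, 164): t = (99 − 178) / (14 − 178) = -79/-164 = 0.48171.
Check on R: (88 − 151)/(20 − 151) = 0.4809 ✓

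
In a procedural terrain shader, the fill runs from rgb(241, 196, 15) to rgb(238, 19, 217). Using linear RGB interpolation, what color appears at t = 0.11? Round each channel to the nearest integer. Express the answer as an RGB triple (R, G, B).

(241, 177, 37)

R = 241 + 0.11 × (238 − 241) = 241 + 0.11 × -3 = 240.67 → 241
G = 196 + 0.11 × (19 − 196) = 196 + 0.11 × -177 = 176.53 → 177
B = 15 + 0.11 × (217 − 15) = 15 + 0.11 × 202 = 37.22 → 37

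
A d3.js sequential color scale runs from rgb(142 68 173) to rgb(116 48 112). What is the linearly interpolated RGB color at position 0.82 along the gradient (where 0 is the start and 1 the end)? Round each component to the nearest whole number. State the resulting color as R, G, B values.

(121, 52, 123)

R = 142 + 0.82 × (116 − 142) = 142 + 0.82 × -26 = 120.68 → 121
G = 68 + 0.82 × (48 − 68) = 68 + 0.82 × -20 = 51.6 → 52
B = 173 + 0.82 × (112 − 173) = 173 + 0.82 × -61 = 122.98 → 123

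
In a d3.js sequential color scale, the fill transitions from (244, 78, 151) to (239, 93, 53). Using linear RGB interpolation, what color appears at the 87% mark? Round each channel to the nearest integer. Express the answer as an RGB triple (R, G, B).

87% corresponds to t = 0.87.
R = 244 + 0.87 × (239 − 244) = 244 + 0.87 × -5 = 239.65 → 240
G = 78 + 0.87 × (93 − 78) = 78 + 0.87 × 15 = 91.05 → 91
B = 151 + 0.87 × (53 − 151) = 151 + 0.87 × -98 = 65.74 → 66
So the blended color is (240, 91, 66), about #f05b42.

(240, 91, 66)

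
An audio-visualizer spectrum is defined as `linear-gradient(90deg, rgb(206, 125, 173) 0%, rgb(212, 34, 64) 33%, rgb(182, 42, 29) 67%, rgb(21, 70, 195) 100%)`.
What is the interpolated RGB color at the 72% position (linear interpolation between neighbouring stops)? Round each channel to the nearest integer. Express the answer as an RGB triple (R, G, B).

72% lies between the 67% and 100% stops, so the local fraction is t = (72 − 67)/(100 − 67) = 5/33 ≈ 0.1515.
R = 182 + 0.1515 × (21 − 182) = 157.608 → 158
G = 42 + 0.1515 × (70 − 42) = 46.242 → 46
B = 29 + 0.1515 × (195 − 29) = 54.149 → 54

(158, 46, 54)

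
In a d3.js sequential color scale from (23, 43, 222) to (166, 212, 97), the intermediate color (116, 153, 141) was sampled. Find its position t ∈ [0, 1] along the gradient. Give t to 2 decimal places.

Invert the lerp on the G channel (largest span, 169): t = (153 − 43) / (212 − 43) = 110/169 = 0.65089.
Check on R: (116 − 23)/(166 − 23) = 0.6503 ✓

0.65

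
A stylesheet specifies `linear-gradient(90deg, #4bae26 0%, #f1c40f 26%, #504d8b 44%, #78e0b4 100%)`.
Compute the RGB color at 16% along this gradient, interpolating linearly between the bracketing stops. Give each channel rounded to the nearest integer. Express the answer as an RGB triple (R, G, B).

16% lies between the 0% and 26% stops, so the local fraction is t = (16 − 0)/(26 − 0) = 16/26 ≈ 0.6154.
#4bae26 → (75, 174, 38); #f1c40f → (241, 196, 15).
R = 75 + 0.6154 × (241 − 75) = 177.156 → 177
G = 174 + 0.6154 × (196 − 174) = 187.539 → 188
B = 38 + 0.6154 × (15 − 38) = 23.846 → 24

(177, 188, 24)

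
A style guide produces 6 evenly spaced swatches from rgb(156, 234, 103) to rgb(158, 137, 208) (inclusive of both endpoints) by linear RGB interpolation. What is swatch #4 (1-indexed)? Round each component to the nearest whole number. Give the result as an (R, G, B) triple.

(157, 176, 166)

With 6 swatches and endpoints inclusive, swatch 4 sits at t = (4 − 1)/(6 − 1) = 3/5 ≈ 0.6.
R = 156 + 0.6 × (158 − 156) = 157.2 → 157
G = 234 + 0.6 × (137 − 234) = 175.8 → 176
B = 103 + 0.6 × (208 − 103) = 166 → 166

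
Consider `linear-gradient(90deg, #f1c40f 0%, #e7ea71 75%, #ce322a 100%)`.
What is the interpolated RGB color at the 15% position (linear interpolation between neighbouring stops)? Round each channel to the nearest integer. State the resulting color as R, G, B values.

15% lies between the 0% and 75% stops, so the local fraction is t = (15 − 0)/(75 − 0) = 15/75 ≈ 0.2.
#f1c40f → (241, 196, 15); #e7ea71 → (231, 234, 113).
R = 241 + 0.2 × (231 − 241) = 239 → 239
G = 196 + 0.2 × (234 − 196) = 203.6 → 204
B = 15 + 0.2 × (113 − 15) = 34.6 → 35

(239, 204, 35)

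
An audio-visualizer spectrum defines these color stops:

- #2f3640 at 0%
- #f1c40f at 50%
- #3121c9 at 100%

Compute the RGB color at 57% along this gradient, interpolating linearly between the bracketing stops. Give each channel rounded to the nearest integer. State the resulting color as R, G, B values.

(214, 173, 41)

57% lies between the 50% and 100% stops, so the local fraction is t = (57 − 50)/(100 − 50) = 7/50 ≈ 0.14.
#f1c40f → (241, 196, 15); #3121c9 → (49, 33, 201).
R = 241 + 0.14 × (49 − 241) = 214.12 → 214
G = 196 + 0.14 × (33 − 196) = 173.18 → 173
B = 15 + 0.14 × (201 − 15) = 41.04 → 41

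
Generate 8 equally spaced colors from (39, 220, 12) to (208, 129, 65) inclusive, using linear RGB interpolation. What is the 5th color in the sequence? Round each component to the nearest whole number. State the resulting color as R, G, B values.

With 8 swatches and endpoints inclusive, swatch 5 sits at t = (5 − 1)/(8 − 1) = 4/7 ≈ 0.5714.
R = 39 + 0.5714 × (208 − 39) = 135.567 → 136
G = 220 + 0.5714 × (129 − 220) = 168.003 → 168
B = 12 + 0.5714 × (65 − 12) = 42.284 → 42

(136, 168, 42)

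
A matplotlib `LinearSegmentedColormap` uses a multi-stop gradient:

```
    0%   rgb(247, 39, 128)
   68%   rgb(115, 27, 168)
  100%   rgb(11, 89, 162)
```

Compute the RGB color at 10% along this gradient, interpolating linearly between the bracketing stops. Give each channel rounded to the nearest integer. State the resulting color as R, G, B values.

10% lies between the 0% and 68% stops, so the local fraction is t = (10 − 0)/(68 − 0) = 10/68 ≈ 0.1471.
R = 247 + 0.1471 × (115 − 247) = 227.583 → 228
G = 39 + 0.1471 × (27 − 39) = 37.235 → 37
B = 128 + 0.1471 × (168 − 128) = 133.884 → 134

(228, 37, 134)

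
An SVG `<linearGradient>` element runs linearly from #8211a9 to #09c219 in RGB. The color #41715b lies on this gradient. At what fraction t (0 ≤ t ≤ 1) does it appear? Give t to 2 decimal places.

Invert the lerp on the G channel (largest span, 177): t = (113 − 17) / (194 − 17) = 96/177 = 0.54237.
Check on R: (65 − 130)/(9 − 130) = 0.5372 ✓

0.54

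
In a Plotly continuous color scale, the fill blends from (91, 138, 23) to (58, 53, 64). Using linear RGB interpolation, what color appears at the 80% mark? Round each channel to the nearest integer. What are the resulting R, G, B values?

(65, 70, 56)

80% corresponds to t = 0.8.
R = 91 + 0.8 × (58 − 91) = 91 + 0.8 × -33 = 64.6 → 65
G = 138 + 0.8 × (53 − 138) = 138 + 0.8 × -85 = 70 → 70
B = 23 + 0.8 × (64 − 23) = 23 + 0.8 × 41 = 55.8 → 56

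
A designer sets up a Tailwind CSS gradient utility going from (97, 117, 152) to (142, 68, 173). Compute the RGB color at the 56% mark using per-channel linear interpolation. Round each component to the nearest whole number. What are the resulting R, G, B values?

56% corresponds to t = 0.56.
R = 97 + 0.56 × (142 − 97) = 97 + 0.56 × 45 = 122.2 → 122
G = 117 + 0.56 × (68 − 117) = 117 + 0.56 × -49 = 89.56 → 90
B = 152 + 0.56 × (173 − 152) = 152 + 0.56 × 21 = 163.76 → 164

(122, 90, 164)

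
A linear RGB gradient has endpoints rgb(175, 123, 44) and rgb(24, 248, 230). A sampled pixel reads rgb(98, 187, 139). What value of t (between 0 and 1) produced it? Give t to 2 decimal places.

0.51

Invert the lerp on the B channel (largest span, 186): t = (139 − 44) / (230 − 44) = 95/186 = 0.51075.
Check on R: (98 − 175)/(24 − 175) = 0.5099 ✓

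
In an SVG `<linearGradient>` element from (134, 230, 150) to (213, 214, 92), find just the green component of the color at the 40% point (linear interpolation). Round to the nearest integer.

G = 230 + 0.4 × (214 − 230) = 223.6 → 224

224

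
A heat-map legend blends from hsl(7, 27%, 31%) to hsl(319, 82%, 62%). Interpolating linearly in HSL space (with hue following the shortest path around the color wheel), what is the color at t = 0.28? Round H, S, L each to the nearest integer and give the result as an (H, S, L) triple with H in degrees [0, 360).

(354, 42, 40)

Hue: 319 − 7 = 312°, but |312| > 180 so the shorter arc goes the other way: Δh = 312 − 360 = -48°.
H = 7 + 0.28 × (-48) = -6.44 → -6 → -6 mod 360 = 354°
S = 27 + 0.28 × (82 − 27) = 42.4 → 42%
L = 31 + 0.28 × (62 − 31) = 39.68 → 40%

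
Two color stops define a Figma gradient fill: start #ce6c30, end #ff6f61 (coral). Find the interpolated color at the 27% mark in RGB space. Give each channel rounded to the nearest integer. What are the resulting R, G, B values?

#ce6c30 → (206, 108, 48); #ff6f61 → (255, 111, 97).
27% corresponds to t = 0.27.
R = 206 + 0.27 × (255 − 206) = 206 + 0.27 × 49 = 219.23 → 219
G = 108 + 0.27 × (111 − 108) = 108 + 0.27 × 3 = 108.81 → 109
B = 48 + 0.27 × (97 − 48) = 48 + 0.27 × 49 = 61.23 → 61

(219, 109, 61)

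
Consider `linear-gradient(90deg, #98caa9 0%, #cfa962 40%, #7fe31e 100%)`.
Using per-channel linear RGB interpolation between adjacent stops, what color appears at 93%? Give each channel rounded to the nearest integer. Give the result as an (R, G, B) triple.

93% lies between the 40% and 100% stops, so the local fraction is t = (93 − 40)/(100 − 40) = 53/60 ≈ 0.8833.
#cfa962 → (207, 169, 98); #7fe31e → (127, 227, 30).
R = 207 + 0.8833 × (127 − 207) = 136.336 → 136
G = 169 + 0.8833 × (227 − 169) = 220.231 → 220
B = 98 + 0.8833 × (30 − 98) = 37.936 → 38

(136, 220, 38)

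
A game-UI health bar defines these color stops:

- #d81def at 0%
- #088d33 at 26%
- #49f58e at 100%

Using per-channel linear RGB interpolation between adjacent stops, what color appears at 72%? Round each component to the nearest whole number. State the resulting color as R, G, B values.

(48, 206, 108)

72% lies between the 26% and 100% stops, so the local fraction is t = (72 − 26)/(100 − 26) = 46/74 ≈ 0.6216.
#088d33 → (8, 141, 51); #49f58e → (73, 245, 142).
R = 8 + 0.6216 × (73 − 8) = 48.404 → 48
G = 141 + 0.6216 × (245 − 141) = 205.646 → 206
B = 51 + 0.6216 × (142 − 51) = 107.566 → 108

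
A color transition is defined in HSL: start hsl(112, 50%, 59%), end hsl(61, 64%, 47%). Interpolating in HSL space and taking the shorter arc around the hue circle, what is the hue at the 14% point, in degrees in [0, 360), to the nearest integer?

Hue arc: Δh = 61 − 112 = -51° (|Δh| ≤ 180, already the shorter path).
H = 112 + 0.14 × (-51) = 104.86 → 105°

105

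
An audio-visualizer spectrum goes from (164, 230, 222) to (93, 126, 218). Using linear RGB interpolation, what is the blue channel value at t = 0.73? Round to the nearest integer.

B = 222 + 0.73 × (218 − 222) = 219.08 → 219

219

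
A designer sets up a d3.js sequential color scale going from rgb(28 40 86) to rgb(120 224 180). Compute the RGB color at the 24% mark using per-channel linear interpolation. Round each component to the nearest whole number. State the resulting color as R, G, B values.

24% corresponds to t = 0.24.
R = 28 + 0.24 × (120 − 28) = 28 + 0.24 × 92 = 50.08 → 50
G = 40 + 0.24 × (224 − 40) = 40 + 0.24 × 184 = 84.16 → 84
B = 86 + 0.24 × (180 − 86) = 86 + 0.24 × 94 = 108.56 → 109

(50, 84, 109)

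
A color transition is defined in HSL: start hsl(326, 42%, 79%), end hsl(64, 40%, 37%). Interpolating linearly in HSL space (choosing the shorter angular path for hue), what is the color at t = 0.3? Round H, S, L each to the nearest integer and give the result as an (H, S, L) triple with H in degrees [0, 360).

(355, 41, 66)

Hue: 64 − 326 = -262°, but |-262| > 180 so the shorter arc goes the other way: Δh = -262 + 360 = 98°.
H = 326 + 0.3 × (98) = 355.4 → 355°
S = 42 + 0.3 × (40 − 42) = 41.4 → 41%
L = 79 + 0.3 × (37 − 79) = 66.4 → 66%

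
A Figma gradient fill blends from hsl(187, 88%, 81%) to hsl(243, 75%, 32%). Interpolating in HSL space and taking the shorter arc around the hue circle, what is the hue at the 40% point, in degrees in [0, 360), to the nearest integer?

Hue arc: Δh = 243 − 187 = 56° (|Δh| ≤ 180, already the shorter path).
H = 187 + 0.4 × (56) = 209.4 → 209°

209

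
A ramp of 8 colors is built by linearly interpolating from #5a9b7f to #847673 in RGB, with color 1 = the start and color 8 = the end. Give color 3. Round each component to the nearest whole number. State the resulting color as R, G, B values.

(102, 144, 124)

With 8 swatches and endpoints inclusive, swatch 3 sits at t = (3 − 1)/(8 − 1) = 2/7 ≈ 0.2857.
#5a9b7f → (90, 155, 127); #847673 → (132, 118, 115).
R = 90 + 0.2857 × (132 − 90) = 101.999 → 102
G = 155 + 0.2857 × (118 − 155) = 144.429 → 144
B = 127 + 0.2857 × (115 − 127) = 123.572 → 124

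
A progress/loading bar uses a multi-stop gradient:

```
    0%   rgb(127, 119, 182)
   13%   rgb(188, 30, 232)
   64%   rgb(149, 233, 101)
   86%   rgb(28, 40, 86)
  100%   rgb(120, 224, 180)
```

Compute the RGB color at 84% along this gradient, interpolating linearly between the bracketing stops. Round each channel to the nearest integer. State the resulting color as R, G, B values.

84% lies between the 64% and 86% stops, so the local fraction is t = (84 − 64)/(86 − 64) = 20/22 ≈ 0.9091.
R = 149 + 0.9091 × (28 − 149) = 38.999 → 39
G = 233 + 0.9091 × (40 − 233) = 57.544 → 58
B = 101 + 0.9091 × (86 − 101) = 87.364 → 87

(39, 58, 87)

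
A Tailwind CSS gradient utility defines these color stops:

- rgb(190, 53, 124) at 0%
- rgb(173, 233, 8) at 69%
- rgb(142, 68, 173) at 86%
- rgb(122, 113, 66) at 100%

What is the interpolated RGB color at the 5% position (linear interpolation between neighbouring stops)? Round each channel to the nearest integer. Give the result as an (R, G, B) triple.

(189, 66, 116)

5% lies between the 0% and 69% stops, so the local fraction is t = (5 − 0)/(69 − 0) = 5/69 ≈ 0.0725.
R = 190 + 0.0725 × (173 − 190) = 188.768 → 189
G = 53 + 0.0725 × (233 − 53) = 66.05 → 66
B = 124 + 0.0725 × (8 − 124) = 115.59 → 116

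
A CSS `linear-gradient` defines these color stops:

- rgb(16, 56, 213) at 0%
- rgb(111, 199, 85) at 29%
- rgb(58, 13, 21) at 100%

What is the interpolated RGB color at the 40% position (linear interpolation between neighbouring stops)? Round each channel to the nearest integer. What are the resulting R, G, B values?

40% lies between the 29% and 100% stops, so the local fraction is t = (40 − 29)/(100 − 29) = 11/71 ≈ 0.1549.
R = 111 + 0.1549 × (58 − 111) = 102.79 → 103
G = 199 + 0.1549 × (13 − 199) = 170.189 → 170
B = 85 + 0.1549 × (21 − 85) = 75.086 → 75

(103, 170, 75)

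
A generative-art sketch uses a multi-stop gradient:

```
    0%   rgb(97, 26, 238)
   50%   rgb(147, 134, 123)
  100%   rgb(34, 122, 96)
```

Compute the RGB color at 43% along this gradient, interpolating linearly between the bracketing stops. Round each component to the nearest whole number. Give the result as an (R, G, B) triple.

43% lies between the 0% and 50% stops, so the local fraction is t = (43 − 0)/(50 − 0) = 43/50 ≈ 0.86.
R = 97 + 0.86 × (147 − 97) = 140 → 140
G = 26 + 0.86 × (134 − 26) = 118.88 → 119
B = 238 + 0.86 × (123 − 238) = 139.1 → 139

(140, 119, 139)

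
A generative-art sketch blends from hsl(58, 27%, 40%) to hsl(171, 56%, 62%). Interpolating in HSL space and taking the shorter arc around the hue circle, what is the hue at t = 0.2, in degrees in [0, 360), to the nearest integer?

Hue arc: Δh = 171 − 58 = 113° (|Δh| ≤ 180, already the shorter path).
H = 58 + 0.2 × (113) = 80.6 → 81°

81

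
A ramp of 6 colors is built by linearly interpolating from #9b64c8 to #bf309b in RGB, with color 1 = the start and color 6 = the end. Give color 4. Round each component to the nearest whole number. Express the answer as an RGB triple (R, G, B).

With 6 swatches and endpoints inclusive, swatch 4 sits at t = (4 − 1)/(6 − 1) = 3/5 ≈ 0.6.
#9b64c8 → (155, 100, 200); #bf309b → (191, 48, 155).
R = 155 + 0.6 × (191 − 155) = 176.6 → 177
G = 100 + 0.6 × (48 − 100) = 68.8 → 69
B = 200 + 0.6 × (155 − 200) = 173 → 173

(177, 69, 173)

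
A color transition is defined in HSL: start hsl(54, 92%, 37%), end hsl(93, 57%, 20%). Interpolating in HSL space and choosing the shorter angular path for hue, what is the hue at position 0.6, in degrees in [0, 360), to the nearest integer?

Hue arc: Δh = 93 − 54 = 39° (|Δh| ≤ 180, already the shorter path).
H = 54 + 0.6 × (39) = 77.4 → 77°

77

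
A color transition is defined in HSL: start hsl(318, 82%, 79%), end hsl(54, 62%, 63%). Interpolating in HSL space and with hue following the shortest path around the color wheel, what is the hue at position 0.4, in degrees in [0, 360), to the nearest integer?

356

Hue: 54 − 318 = -264°, but |-264| > 180 so the shorter arc goes the other way: Δh = -264 + 360 = 96°.
H = 318 + 0.4 × (96) = 356.4 → 356°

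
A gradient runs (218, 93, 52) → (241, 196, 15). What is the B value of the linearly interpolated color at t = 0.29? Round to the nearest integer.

41

B = 52 + 0.29 × (15 − 52) = 41.27 → 41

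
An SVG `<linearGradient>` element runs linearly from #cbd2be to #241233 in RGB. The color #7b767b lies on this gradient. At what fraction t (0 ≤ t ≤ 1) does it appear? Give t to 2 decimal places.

0.48

Invert the lerp on the G channel (largest span, 192): t = (118 − 210) / (18 − 210) = -92/-192 = 0.47917.
Check on R: (123 − 203)/(36 − 203) = 0.479 ✓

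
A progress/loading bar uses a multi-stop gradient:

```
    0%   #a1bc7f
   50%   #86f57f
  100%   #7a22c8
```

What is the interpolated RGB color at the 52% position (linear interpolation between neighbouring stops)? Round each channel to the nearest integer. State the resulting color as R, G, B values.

(134, 237, 130)

52% lies between the 50% and 100% stops, so the local fraction is t = (52 − 50)/(100 − 50) = 2/50 ≈ 0.04.
#86f57f → (134, 245, 127); #7a22c8 → (122, 34, 200).
R = 134 + 0.04 × (122 − 134) = 133.52 → 134
G = 245 + 0.04 × (34 − 245) = 236.56 → 237
B = 127 + 0.04 × (200 − 127) = 129.92 → 130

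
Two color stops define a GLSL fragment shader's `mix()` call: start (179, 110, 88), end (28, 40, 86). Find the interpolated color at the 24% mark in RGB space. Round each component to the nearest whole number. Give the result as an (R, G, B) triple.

24% corresponds to t = 0.24.
R = 179 + 0.24 × (28 − 179) = 179 + 0.24 × -151 = 142.76 → 143
G = 110 + 0.24 × (40 − 110) = 110 + 0.24 × -70 = 93.2 → 93
B = 88 + 0.24 × (86 − 88) = 88 + 0.24 × -2 = 87.52 → 88
So the blended color is (143, 93, 88), about #8f5d58.

(143, 93, 88)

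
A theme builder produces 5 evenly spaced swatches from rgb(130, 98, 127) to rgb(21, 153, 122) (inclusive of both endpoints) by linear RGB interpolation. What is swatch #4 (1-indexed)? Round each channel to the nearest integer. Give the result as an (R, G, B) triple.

(48, 139, 123)

With 5 swatches and endpoints inclusive, swatch 4 sits at t = (4 − 1)/(5 − 1) = 3/4 ≈ 0.75.
R = 130 + 0.75 × (21 − 130) = 48.25 → 48
G = 98 + 0.75 × (153 − 98) = 139.25 → 139
B = 127 + 0.75 × (122 − 127) = 123.25 → 123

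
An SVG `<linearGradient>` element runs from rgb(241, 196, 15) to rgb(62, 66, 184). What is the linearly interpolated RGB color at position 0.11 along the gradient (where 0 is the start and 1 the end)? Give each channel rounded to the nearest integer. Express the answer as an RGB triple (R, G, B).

(221, 182, 34)

R = 241 + 0.11 × (62 − 241) = 241 + 0.11 × -179 = 221.31 → 221
G = 196 + 0.11 × (66 − 196) = 196 + 0.11 × -130 = 181.7 → 182
B = 15 + 0.11 × (184 − 15) = 15 + 0.11 × 169 = 33.59 → 34
So the blended color is (221, 182, 34), about #ddb622.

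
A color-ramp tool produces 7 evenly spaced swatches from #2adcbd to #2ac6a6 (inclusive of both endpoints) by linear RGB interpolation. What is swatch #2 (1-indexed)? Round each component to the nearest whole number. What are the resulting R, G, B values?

With 7 swatches and endpoints inclusive, swatch 2 sits at t = (2 − 1)/(7 − 1) = 1/6 ≈ 0.1667.
#2adcbd → (42, 220, 189); #2ac6a6 → (42, 198, 166).
R = 42 + 0.1667 × (42 − 42) = 42 → 42
G = 220 + 0.1667 × (198 − 220) = 216.333 → 216
B = 189 + 0.1667 × (166 − 189) = 185.166 → 185

(42, 216, 185)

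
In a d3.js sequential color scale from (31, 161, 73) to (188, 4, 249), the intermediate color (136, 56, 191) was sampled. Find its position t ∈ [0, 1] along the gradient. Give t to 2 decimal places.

Invert the lerp on the B channel (largest span, 176): t = (191 − 73) / (249 − 73) = 118/176 = 0.67045.
Check on R: (136 − 31)/(188 − 31) = 0.6688 ✓

0.67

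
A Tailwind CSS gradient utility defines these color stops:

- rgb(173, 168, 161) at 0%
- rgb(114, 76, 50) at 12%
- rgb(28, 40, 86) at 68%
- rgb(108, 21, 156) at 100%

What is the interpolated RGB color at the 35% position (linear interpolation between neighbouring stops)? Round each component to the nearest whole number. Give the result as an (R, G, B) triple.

35% lies between the 12% and 68% stops, so the local fraction is t = (35 − 12)/(68 − 12) = 23/56 ≈ 0.4107.
R = 114 + 0.4107 × (28 − 114) = 78.68 → 79
G = 76 + 0.4107 × (40 − 76) = 61.215 → 61
B = 50 + 0.4107 × (86 − 50) = 64.785 → 65

(79, 61, 65)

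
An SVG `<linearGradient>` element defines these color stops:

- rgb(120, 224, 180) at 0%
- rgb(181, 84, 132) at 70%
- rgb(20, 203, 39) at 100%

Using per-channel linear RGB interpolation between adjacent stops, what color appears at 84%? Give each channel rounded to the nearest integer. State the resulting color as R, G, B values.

(106, 140, 89)

84% lies between the 70% and 100% stops, so the local fraction is t = (84 − 70)/(100 − 70) = 14/30 ≈ 0.4667.
R = 181 + 0.4667 × (20 − 181) = 105.861 → 106
G = 84 + 0.4667 × (203 − 84) = 139.537 → 140
B = 132 + 0.4667 × (39 − 132) = 88.597 → 89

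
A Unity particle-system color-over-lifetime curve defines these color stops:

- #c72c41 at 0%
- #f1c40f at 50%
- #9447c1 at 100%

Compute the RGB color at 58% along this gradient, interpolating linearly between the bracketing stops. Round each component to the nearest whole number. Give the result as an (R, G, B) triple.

58% lies between the 50% and 100% stops, so the local fraction is t = (58 − 50)/(100 − 50) = 8/50 ≈ 0.16.
#f1c40f → (241, 196, 15); #9447c1 → (148, 71, 193).
R = 241 + 0.16 × (148 − 241) = 226.12 → 226
G = 196 + 0.16 × (71 − 196) = 176 → 176
B = 15 + 0.16 × (193 − 15) = 43.48 → 43

(226, 176, 43)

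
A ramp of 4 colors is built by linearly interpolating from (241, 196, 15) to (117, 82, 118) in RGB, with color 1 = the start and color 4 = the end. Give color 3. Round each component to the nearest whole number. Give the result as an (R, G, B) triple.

(158, 120, 84)

With 4 swatches and endpoints inclusive, swatch 3 sits at t = (3 − 1)/(4 − 1) = 2/3 ≈ 0.6667.
R = 241 + 0.6667 × (117 − 241) = 158.329 → 158
G = 196 + 0.6667 × (82 − 196) = 119.996 → 120
B = 15 + 0.6667 × (118 − 15) = 83.67 → 84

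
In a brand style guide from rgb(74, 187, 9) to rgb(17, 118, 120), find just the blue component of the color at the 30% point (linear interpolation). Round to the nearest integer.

B = 9 + 0.3 × (120 − 9) = 42.3 → 42

42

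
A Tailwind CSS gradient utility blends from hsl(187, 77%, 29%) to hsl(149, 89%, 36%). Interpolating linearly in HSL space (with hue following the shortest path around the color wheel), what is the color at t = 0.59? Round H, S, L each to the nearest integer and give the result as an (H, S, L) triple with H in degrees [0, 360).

(165, 84, 33)

Hue arc: Δh = 149 − 187 = -38° (|Δh| ≤ 180, already the shorter path).
H = 187 + 0.59 × (-38) = 164.58 → 165°
S = 77 + 0.59 × (89 − 77) = 84.08 → 84%
L = 29 + 0.59 × (36 − 29) = 33.13 → 33%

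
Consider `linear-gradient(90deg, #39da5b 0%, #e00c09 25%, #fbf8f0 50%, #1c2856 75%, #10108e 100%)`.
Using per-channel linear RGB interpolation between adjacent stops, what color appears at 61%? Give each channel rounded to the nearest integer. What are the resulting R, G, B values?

61% lies between the 50% and 75% stops, so the local fraction is t = (61 − 50)/(75 − 50) = 11/25 ≈ 0.44.
#fbf8f0 → (251, 248, 240); #1c2856 → (28, 40, 86).
R = 251 + 0.44 × (28 − 251) = 152.88 → 153
G = 248 + 0.44 × (40 − 248) = 156.48 → 156
B = 240 + 0.44 × (86 − 240) = 172.24 → 172

(153, 156, 172)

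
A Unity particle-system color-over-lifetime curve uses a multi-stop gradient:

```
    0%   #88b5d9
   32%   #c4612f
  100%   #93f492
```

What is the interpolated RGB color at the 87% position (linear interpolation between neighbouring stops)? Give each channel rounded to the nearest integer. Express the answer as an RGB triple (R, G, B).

(156, 216, 127)

87% lies between the 32% and 100% stops, so the local fraction is t = (87 − 32)/(100 − 32) = 55/68 ≈ 0.8088.
#c4612f → (196, 97, 47); #93f492 → (147, 244, 146).
R = 196 + 0.8088 × (147 − 196) = 156.369 → 156
G = 97 + 0.8088 × (244 − 97) = 215.894 → 216
B = 47 + 0.8088 × (146 − 47) = 127.071 → 127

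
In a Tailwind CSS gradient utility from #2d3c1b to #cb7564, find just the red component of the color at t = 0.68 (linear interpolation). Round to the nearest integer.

R₁ = 45 (from #2d3c1b), R₂ = 203 (from #cb7564).
R = 45 + 0.68 × (203 − 45) = 152.44 → 152

152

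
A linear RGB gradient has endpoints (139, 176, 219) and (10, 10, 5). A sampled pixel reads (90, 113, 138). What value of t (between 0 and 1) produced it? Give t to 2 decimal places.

Invert the lerp on the B channel (largest span, 214): t = (138 − 219) / (5 − 219) = -81/-214 = 0.3785.
Check on R: (90 − 139)/(10 − 139) = 0.3798 ✓

0.38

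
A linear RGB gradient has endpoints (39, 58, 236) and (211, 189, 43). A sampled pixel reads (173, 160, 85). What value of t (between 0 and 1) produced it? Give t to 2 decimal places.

Invert the lerp on the B channel (largest span, 193): t = (85 − 236) / (43 − 236) = -151/-193 = 0.78238.
Check on R: (173 − 39)/(211 − 39) = 0.7791 ✓

0.78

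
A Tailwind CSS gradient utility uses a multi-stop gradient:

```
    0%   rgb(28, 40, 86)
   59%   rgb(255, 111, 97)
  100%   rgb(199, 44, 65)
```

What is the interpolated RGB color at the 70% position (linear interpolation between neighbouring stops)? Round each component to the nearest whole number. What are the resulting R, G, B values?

(240, 93, 88)

70% lies between the 59% and 100% stops, so the local fraction is t = (70 − 59)/(100 − 59) = 11/41 ≈ 0.2683.
R = 255 + 0.2683 × (199 − 255) = 239.975 → 240
G = 111 + 0.2683 × (44 − 111) = 93.024 → 93
B = 97 + 0.2683 × (65 − 97) = 88.414 → 88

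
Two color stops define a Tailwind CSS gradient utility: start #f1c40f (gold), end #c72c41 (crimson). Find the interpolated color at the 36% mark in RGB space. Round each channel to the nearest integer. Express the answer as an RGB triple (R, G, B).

#f1c40f → (241, 196, 15); #c72c41 → (199, 44, 65).
36% corresponds to t = 0.36.
R = 241 + 0.36 × (199 − 241) = 241 + 0.36 × -42 = 225.88 → 226
G = 196 + 0.36 × (44 − 196) = 196 + 0.36 × -152 = 141.28 → 141
B = 15 + 0.36 × (65 − 15) = 15 + 0.36 × 50 = 33 → 33
So the blended color is (226, 141, 33), about #e28d21.

(226, 141, 33)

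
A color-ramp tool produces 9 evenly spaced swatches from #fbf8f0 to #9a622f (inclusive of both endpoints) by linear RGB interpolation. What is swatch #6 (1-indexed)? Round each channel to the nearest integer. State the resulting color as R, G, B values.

(190, 154, 119)

With 9 swatches and endpoints inclusive, swatch 6 sits at t = (6 − 1)/(9 − 1) = 5/8 ≈ 0.625.
#fbf8f0 → (251, 248, 240); #9a622f → (154, 98, 47).
R = 251 + 0.625 × (154 − 251) = 190.375 → 190
G = 248 + 0.625 × (98 − 248) = 154.25 → 154
B = 240 + 0.625 × (47 − 240) = 119.375 → 119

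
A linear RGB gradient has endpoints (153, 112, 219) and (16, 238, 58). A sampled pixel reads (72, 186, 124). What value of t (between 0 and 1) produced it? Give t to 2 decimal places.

Invert the lerp on the B channel (largest span, 161): t = (124 − 219) / (58 − 219) = -95/-161 = 0.59006.
Check on R: (72 − 153)/(16 − 153) = 0.5912 ✓

0.59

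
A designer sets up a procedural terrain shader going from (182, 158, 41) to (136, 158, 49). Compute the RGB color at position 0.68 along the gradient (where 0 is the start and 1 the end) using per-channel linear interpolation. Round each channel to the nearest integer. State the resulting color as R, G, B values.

(151, 158, 46)

R = 182 + 0.68 × (136 − 182) = 182 + 0.68 × -46 = 150.72 → 151
G = 158 + 0.68 × (158 − 158) = 158 + 0.68 × 0 = 158 → 158
B = 41 + 0.68 × (49 − 41) = 41 + 0.68 × 8 = 46.44 → 46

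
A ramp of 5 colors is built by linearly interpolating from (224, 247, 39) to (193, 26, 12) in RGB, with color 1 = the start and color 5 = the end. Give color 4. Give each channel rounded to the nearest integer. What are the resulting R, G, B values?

With 5 swatches and endpoints inclusive, swatch 4 sits at t = (4 − 1)/(5 − 1) = 3/4 ≈ 0.75.
R = 224 + 0.75 × (193 − 224) = 200.75 → 201
G = 247 + 0.75 × (26 − 247) = 81.25 → 81
B = 39 + 0.75 × (12 − 39) = 18.75 → 19

(201, 81, 19)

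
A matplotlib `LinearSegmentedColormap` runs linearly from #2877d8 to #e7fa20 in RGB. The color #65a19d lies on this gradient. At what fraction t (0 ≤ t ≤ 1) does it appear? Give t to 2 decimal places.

Invert the lerp on the R channel (largest span, 191): t = (101 − 40) / (231 − 40) = 61/191 = 0.31937.
Check on G: (161 − 119)/(250 − 119) = 0.3206 ✓

0.32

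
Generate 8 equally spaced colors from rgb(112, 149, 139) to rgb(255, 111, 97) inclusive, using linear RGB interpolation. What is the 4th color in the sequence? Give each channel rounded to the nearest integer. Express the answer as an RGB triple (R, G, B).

With 8 swatches and endpoints inclusive, swatch 4 sits at t = (4 − 1)/(8 − 1) = 3/7 ≈ 0.4286.
R = 112 + 0.4286 × (255 − 112) = 173.29 → 173
G = 149 + 0.4286 × (111 − 149) = 132.713 → 133
B = 139 + 0.4286 × (97 − 139) = 120.999 → 121

(173, 133, 121)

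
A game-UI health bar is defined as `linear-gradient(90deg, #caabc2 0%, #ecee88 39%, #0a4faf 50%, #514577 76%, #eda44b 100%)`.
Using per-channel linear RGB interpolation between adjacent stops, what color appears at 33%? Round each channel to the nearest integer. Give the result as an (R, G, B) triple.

33% lies between the 0% and 39% stops, so the local fraction is t = (33 − 0)/(39 − 0) = 33/39 ≈ 0.8462.
#caabc2 → (202, 171, 194); #ecee88 → (236, 238, 136).
R = 202 + 0.8462 × (236 − 202) = 230.771 → 231
G = 171 + 0.8462 × (238 − 171) = 227.695 → 228
B = 194 + 0.8462 × (136 − 194) = 144.92 → 145

(231, 228, 145)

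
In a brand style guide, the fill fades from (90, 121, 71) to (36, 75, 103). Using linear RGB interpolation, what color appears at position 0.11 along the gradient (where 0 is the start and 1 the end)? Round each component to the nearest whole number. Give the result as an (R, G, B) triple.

R = 90 + 0.11 × (36 − 90) = 90 + 0.11 × -54 = 84.06 → 84
G = 121 + 0.11 × (75 − 121) = 121 + 0.11 × -46 = 115.94 → 116
B = 71 + 0.11 × (103 − 71) = 71 + 0.11 × 32 = 74.52 → 75

(84, 116, 75)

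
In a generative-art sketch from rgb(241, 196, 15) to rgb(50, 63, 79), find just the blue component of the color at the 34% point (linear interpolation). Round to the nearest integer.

B = 15 + 0.34 × (79 − 15) = 36.76 → 37

37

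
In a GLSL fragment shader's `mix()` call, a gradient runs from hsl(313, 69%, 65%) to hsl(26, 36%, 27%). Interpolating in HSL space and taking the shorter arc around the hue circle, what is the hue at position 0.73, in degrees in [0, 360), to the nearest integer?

Hue: 26 − 313 = -287°, but |-287| > 180 so the shorter arc goes the other way: Δh = -287 + 360 = 73°.
H = 313 + 0.73 × (73) = 366.29 → 366 → 366 mod 360 = 6°

6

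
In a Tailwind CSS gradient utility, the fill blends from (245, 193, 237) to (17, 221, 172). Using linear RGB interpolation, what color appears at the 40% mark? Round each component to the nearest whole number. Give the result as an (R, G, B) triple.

(154, 204, 211)

40% corresponds to t = 0.4.
R = 245 + 0.4 × (17 − 245) = 245 + 0.4 × -228 = 153.8 → 154
G = 193 + 0.4 × (221 − 193) = 193 + 0.4 × 28 = 204.2 → 204
B = 237 + 0.4 × (172 − 237) = 237 + 0.4 × -65 = 211 → 211
So the blended color is (154, 204, 211), about #9accd3.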